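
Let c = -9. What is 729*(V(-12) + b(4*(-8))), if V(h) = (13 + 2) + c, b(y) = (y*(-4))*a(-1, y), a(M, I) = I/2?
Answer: -1488618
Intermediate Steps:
a(M, I) = I/2 (a(M, I) = I*(½) = I/2)
b(y) = -2*y² (b(y) = (y*(-4))*(y/2) = (-4*y)*(y/2) = -2*y²)
V(h) = 6 (V(h) = (13 + 2) - 9 = 15 - 9 = 6)
729*(V(-12) + b(4*(-8))) = 729*(6 - 2*(4*(-8))²) = 729*(6 - 2*(-32)²) = 729*(6 - 2*1024) = 729*(6 - 2048) = 729*(-2042) = -1488618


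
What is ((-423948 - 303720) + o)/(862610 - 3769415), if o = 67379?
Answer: 660289/2906805 ≈ 0.22715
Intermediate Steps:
((-423948 - 303720) + o)/(862610 - 3769415) = ((-423948 - 303720) + 67379)/(862610 - 3769415) = (-727668 + 67379)/(-2906805) = -660289*(-1/2906805) = 660289/2906805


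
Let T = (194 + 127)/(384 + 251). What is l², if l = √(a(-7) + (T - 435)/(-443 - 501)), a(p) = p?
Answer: -245011/37465 ≈ -6.5397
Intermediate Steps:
T = 321/635 ≈ 0.50551
l = I*√9179337115/37465 (l = √(-7 + (321/635 - 435)/(-443 - 501)) = √(-7 - 275904/635/(-944)) = √(-7 - 275904/635*(-1/944)) = √(-7 + 17244/37465) = √(-245011/37465) = I*√9179337115/37465 ≈ 2.5573*I)
l² = (I*√9179337115/37465)² = -245011/37465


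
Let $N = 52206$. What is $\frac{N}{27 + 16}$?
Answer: $\frac{52206}{43} \approx 1214.1$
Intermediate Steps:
$\frac{N}{27 + 16} = \frac{52206}{27 + 16} = \frac{52206}{43}$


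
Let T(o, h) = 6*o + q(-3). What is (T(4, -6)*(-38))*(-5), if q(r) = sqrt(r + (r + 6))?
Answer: 4560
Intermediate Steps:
q(r) = sqrt(6 + 2*r) (q(r) = sqrt(r + (6 + r)) = sqrt(6 + 2*r))
T(o, h) = 6*o (T(o, h) = 6*o + sqrt(6 + 2*(-3)) = 6*o + sqrt(6 - 6) = 6*o + sqrt(0) = 6*o + 0 = 6*o)
(T(4, -6)*(-38))*(-5) = ((6*4)*(-38))*(-5) = (24*(-38))*(-5) = -912*(-5) = 4560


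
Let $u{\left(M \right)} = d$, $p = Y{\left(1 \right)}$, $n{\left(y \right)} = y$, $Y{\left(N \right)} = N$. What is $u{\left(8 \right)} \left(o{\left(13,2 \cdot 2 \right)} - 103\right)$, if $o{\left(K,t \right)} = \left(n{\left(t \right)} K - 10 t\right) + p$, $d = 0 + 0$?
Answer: $0$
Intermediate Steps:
$d = 0$
$p = 1$
$u{\left(M \right)} = 0$
$o{\left(K,t \right)} = 1 - 10 t + K t$ ($o{\left(K,t \right)} = \left(t K - 10 t\right) + 1 = \left(K t - 10 t\right) + 1 = \left(- 10 t + K t\right) + 1 = 1 - 10 t + K t$)
$u{\left(8 \right)} \left(o{\left(13,2 \cdot 2 \right)} - 103\right) = 0 \left(\left(1 - 10 \cdot 2 \cdot 2 + 13 \cdot 2 \cdot 2\right) - 103\right) = 0 \left(\left(1 - 40 + 13 \cdot 4\right) - 103\right) = 0 \left(\left(1 - 40 + 52\right) - 103\right) = 0 \left(13 - 103\right) = 0 \left(-90\right) = 0$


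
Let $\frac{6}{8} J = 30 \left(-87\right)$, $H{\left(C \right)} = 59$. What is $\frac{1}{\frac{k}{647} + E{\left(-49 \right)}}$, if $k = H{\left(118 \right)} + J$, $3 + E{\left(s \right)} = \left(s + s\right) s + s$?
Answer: $\frac{647}{3069829} \approx 0.00021076$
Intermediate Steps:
$J = -3480$ ($J = \frac{4 \cdot 30 \left(-87\right)}{3} = \frac{4}{3} \left(-2610\right) = -3480$)
$E{\left(s \right)} = -3 + s + 2 s^{2}$ ($E{\left(s \right)} = -3 + \left(\left(s + s\right) s + s\right) = -3 + \left(2 s s + s\right) = -3 + \left(2 s^{2} + s\right) = -3 + \left(s + 2 s^{2}\right) = -3 + s + 2 s^{2}$)
$k = -3421$ ($k = 59 - 3480 = -3421$)
$\frac{1}{\frac{k}{647} + E{\left(-49 \right)}} = \frac{1}{- \frac{3421}{647} - \left(52 - 4802\right)} = \frac{1}{\left(-3421\right) \frac{1}{647} - -4750} = \frac{1}{- \frac{3421}{647} - -4750} = \frac{1}{- \frac{3421}{647} + 4750} = \frac{1}{\frac{3069829}{647}} = \frac{647}{3069829}$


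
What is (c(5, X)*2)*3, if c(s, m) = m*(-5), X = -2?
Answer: 60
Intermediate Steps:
c(s, m) = -5*m
(c(5, X)*2)*3 = (-5*(-2)*2)*3 = (10*2)*3 = 20*3 = 60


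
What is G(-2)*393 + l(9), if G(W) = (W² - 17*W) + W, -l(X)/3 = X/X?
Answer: 14145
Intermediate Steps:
l(X) = -3 (l(X) = -3*X/X = -3*1 = -3)
G(W) = W² - 16*W
G(-2)*393 + l(9) = -2*(-16 - 2)*393 - 3 = -2*(-18)*393 - 3 = 36*393 - 3 = 14148 - 3 = 14145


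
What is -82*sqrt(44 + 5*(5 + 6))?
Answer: -246*sqrt(11) ≈ -815.89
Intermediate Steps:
-82*sqrt(44 + 5*(5 + 6)) = -82*sqrt(44 + 5*11) = -82*sqrt(44 + 55) = -246*sqrt(11)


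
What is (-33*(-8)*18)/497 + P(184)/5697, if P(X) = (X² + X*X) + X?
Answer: 6757384/314601 ≈ 21.479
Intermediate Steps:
P(X) = X + 2*X² (P(X) = (X² + X²) + X = 2*X² + X = X + 2*X²)
(-33*(-8)*18)/497 + P(184)/5697 = (-33*(-8)*18)/497 + (184*(1 + 2*184))/5697 = (264*18)*(1/497) + (184*(1 + 368))*(1/5697) = 4752*(1/497) + (184*369)*(1/5697) = 4752/497 + 67896*(1/5697) = 4752/497 + 7544/633 = 6757384/314601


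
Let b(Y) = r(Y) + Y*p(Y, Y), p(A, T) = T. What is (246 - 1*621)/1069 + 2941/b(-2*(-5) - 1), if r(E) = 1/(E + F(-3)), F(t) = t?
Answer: 18680949/520603 ≈ 35.883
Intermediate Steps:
r(E) = 1/(-3 + E) (r(E) = 1/(E - 3) = 1/(-3 + E))
b(Y) = Y² + 1/(-3 + Y) (b(Y) = 1/(-3 + Y) + Y*Y = 1/(-3 + Y) + Y² = Y² + 1/(-3 + Y))
(246 - 1*621)/1069 + 2941/b(-2*(-5) - 1) = (246 - 1*621)/1069 + 2941/(((1 + (-2*(-5) - 1)²*(-3 + (-2*(-5) - 1)))/(-3 + (-2*(-5) - 1)))) = (246 - 621)*(1/1069) + 2941/(((1 + (10 - 1)²*(-3 + (10 - 1)))/(-3 + (10 - 1)))) = -375*1/1069 + 2941/(((1 + 9²*(-3 + 9))/(-3 + 9))) = -375/1069 + 2941/(((1 + 81*6)/6)) = -375/1069 + 2941/(((1 + 486)/6)) = -375/1069 + 2941/(((⅙)*487)) = -375/1069 + 2941/(487/6) = -375/1069 + 2941*(6/487) = -375/1069 + 17646/487 = 18680949/520603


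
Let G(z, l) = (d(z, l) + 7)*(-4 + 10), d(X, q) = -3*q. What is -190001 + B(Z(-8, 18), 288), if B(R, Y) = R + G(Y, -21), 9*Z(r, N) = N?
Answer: -189579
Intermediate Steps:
Z(r, N) = N/9
G(z, l) = 42 - 18*l (G(z, l) = (-3*l + 7)*(-4 + 10) = (7 - 3*l)*6 = 42 - 18*l)
B(R, Y) = 420 + R (B(R, Y) = R + (42 - 18*(-21)) = R + (42 + 378) = R + 420 = 420 + R)
-190001 + B(Z(-8, 18), 288) = -190001 + (420 + (1/9)*18) = -190001 + (420 + 2) = -190001 + 422 = -189579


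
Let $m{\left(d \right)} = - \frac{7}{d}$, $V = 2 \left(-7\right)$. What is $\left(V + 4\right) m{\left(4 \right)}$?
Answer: $\frac{35}{2} \approx 17.5$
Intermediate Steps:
$V = -14$
$\left(V + 4\right) m{\left(4 \right)} = \left(-14 + 4\right) \left(- \frac{7}{4}\right) = - 10 \left(\left(-7\right) \frac{1}{4}\right) = \left(-10\right) \left(- \frac{7}{4}\right) = \frac{35}{2}$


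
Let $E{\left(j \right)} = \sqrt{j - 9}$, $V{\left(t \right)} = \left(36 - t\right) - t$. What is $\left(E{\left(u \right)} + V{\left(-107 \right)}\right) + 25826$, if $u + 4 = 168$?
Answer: $26076 + \sqrt{155} \approx 26088.0$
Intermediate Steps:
$V{\left(t \right)} = 36 - 2 t$
$u = 164$ ($u = -4 + 168 = 164$)
$E{\left(j \right)} = \sqrt{-9 + j}$
$\left(E{\left(u \right)} + V{\left(-107 \right)}\right) + 25826 = \left(\sqrt{-9 + 164} + \left(36 - -214\right)\right) + 25826 = \left(\sqrt{155} + \left(36 + 214\right)\right) + 25826 = \left(\sqrt{155} + 250\right) + 25826 = \left(250 + \sqrt{155}\right) + 25826 = 26076 + \sqrt{155}$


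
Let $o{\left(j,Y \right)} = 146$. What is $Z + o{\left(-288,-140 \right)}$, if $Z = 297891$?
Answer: $298037$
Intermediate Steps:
$Z + o{\left(-288,-140 \right)} = 297891 + 146 = 298037$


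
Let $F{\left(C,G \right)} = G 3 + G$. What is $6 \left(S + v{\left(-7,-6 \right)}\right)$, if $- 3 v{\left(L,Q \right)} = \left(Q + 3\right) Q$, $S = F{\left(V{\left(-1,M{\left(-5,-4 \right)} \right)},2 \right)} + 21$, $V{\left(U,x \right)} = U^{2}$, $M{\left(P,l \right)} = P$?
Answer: $138$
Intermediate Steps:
$F{\left(C,G \right)} = 4 G$ ($F{\left(C,G \right)} = 3 G + G = 4 G$)
$S = 29$ ($S = 4 \cdot 2 + 21 = 8 + 21 = 29$)
$v{\left(L,Q \right)} = - \frac{Q \left(3 + Q\right)}{3}$ ($v{\left(L,Q \right)} = - \frac{\left(Q + 3\right) Q}{3} = - \frac{\left(3 + Q\right) Q}{3} = - \frac{Q \left(3 + Q\right)}{3}$)
$6 \left(S + v{\left(-7,-6 \right)}\right) = 6 \left(29 - - 2 \left(3 - 6\right)\right) = 6 \left(29 - \left(-2\right) \left(-3\right)\right) = 6 \left(29 - 6\right) = 6 \cdot 23 = 138$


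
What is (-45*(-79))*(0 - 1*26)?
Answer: -92430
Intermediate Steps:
(-45*(-79))*(0 - 1*26) = 3555*(0 - 26) = 3555*(-26) = -92430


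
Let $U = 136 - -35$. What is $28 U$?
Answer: $4788$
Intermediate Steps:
$U = 171$ ($U = 136 + 35 = 171$)
$28 U = 28 \cdot 171 = 4788$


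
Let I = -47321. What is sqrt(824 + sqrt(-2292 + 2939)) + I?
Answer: -47321 + sqrt(824 + sqrt(647)) ≈ -47292.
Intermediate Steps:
sqrt(824 + sqrt(-2292 + 2939)) + I = sqrt(824 + sqrt(-2292 + 2939)) - 47321 = sqrt(824 + sqrt(647)) - 47321 = -47321 + sqrt(824 + sqrt(647))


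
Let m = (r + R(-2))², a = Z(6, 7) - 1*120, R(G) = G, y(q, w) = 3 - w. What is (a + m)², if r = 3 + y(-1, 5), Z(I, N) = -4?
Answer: 15129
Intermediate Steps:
r = 1 (r = 3 + (3 - 1*5) = 3 + (3 - 5) = 3 - 2 = 1)
a = -124 (a = -4 - 1*120 = -4 - 120 = -124)
m = 1 (m = (1 - 2)² = (-1)² = 1)
(a + m)² = (-124 + 1)² = (-123)² = 15129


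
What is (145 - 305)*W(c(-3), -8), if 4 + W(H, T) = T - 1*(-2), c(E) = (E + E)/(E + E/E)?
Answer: 1600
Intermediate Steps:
c(E) = 2*E/(1 + E) (c(E) = (2*E)/(E + 1) = (2*E)/(1 + E) = 2*E/(1 + E))
W(H, T) = -2 + T (W(H, T) = -4 + (T - 1*(-2)) = -4 + (T + 2) = -4 + (2 + T) = -2 + T)
(145 - 305)*W(c(-3), -8) = (145 - 305)*(-2 - 8) = -160*(-10) = 1600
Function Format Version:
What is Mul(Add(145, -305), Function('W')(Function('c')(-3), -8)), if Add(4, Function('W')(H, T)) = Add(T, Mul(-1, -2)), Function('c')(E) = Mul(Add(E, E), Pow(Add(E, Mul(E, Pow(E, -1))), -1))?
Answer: 1600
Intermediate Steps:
Function('c')(E) = Mul(2, E, Pow(Add(1, E), -1)) (Function('c')(E) = Mul(Mul(2, E), Pow(Add(E, 1), -1)) = Mul(Mul(2, E), Pow(Add(1, E), -1)) = Mul(2, E, Pow(Add(1, E), -1)))
Function('W')(H, T) = Add(-2, T) (Function('W')(H, T) = Add(-4, Add(T, Mul(-1, -2))) = Add(-4, Add(T, 2)) = Add(-4, Add(2, T)) = Add(-2, T))
Mul(Add(145, -305), Function('W')(Function('c')(-3), -8)) = Mul(Add(145, -305), Add(-2, -8)) = Mul(-160, -10) = 1600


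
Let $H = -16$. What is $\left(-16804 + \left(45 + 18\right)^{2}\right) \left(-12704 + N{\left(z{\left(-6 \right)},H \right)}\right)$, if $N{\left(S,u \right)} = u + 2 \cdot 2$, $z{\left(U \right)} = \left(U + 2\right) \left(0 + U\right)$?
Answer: $163209860$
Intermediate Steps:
$z{\left(U \right)} = U \left(2 + U\right)$ ($z{\left(U \right)} = \left(2 + U\right) U = U \left(2 + U\right)$)
$N{\left(S,u \right)} = 4 + u$ ($N{\left(S,u \right)} = u + 4 = 4 + u$)
$\left(-16804 + \left(45 + 18\right)^{2}\right) \left(-12704 + N{\left(z{\left(-6 \right)},H \right)}\right) = \left(-16804 + \left(45 + 18\right)^{2}\right) \left(-12704 + \left(4 - 16\right)\right) = \left(-16804 + 63^{2}\right) \left(-12704 - 12\right) = \left(-16804 + 3969\right) \left(-12716\right) = \left(-12835\right) \left(-12716\right) = 163209860$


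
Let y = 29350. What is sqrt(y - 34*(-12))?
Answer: sqrt(29758) ≈ 172.51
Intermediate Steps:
sqrt(y - 34*(-12)) = sqrt(29350 - 34*(-12)) = sqrt(29350 + 408) = sqrt(29758)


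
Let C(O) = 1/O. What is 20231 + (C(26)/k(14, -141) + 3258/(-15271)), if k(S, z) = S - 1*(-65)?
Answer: 634571695793/31366634 ≈ 20231.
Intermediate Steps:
k(S, z) = 65 + S (k(S, z) = S + 65 = 65 + S)
20231 + (C(26)/k(14, -141) + 3258/(-15271)) = 20231 + (1/(26*(65 + 14)) + 3258/(-15271)) = 20231 + ((1/26)/79 + 3258*(-1/15271)) = 20231 + ((1/26)*(1/79) - 3258/15271) = 20231 + (1/2054 - 3258/15271) = 20231 - 6676661/31366634 = 634571695793/31366634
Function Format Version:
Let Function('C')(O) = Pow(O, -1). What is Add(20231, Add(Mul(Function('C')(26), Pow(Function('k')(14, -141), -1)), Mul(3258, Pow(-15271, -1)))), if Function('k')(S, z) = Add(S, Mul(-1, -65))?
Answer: Rational(634571695793, 31366634) ≈ 20231.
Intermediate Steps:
Function('k')(S, z) = Add(65, S) (Function('k')(S, z) = Add(S, 65) = Add(65, S))
Add(20231, Add(Mul(Function('C')(26), Pow(Function('k')(14, -141), -1)), Mul(3258, Pow(-15271, -1)))) = Add(20231, Add(Mul(Pow(26, -1), Pow(Add(65, 14), -1)), Mul(3258, Pow(-15271, -1)))) = Add(20231, Add(Mul(Rational(1, 26), Pow(79, -1)), Mul(3258, Rational(-1, 15271)))) = Add(20231, Add(Mul(Rational(1, 26), Rational(1, 79)), Rational(-3258, 15271))) = Add(20231, Add(Rational(1, 2054), Rational(-3258, 15271))) = Add(20231, Rational(-6676661, 31366634)) = Rational(634571695793, 31366634)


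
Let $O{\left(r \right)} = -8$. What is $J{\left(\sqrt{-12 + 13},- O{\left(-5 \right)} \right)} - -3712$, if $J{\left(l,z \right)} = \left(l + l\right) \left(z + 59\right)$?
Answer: $3846$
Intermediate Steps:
$J{\left(l,z \right)} = 2 l \left(59 + z\right)$
$J{\left(\sqrt{-12 + 13},- O{\left(-5 \right)} \right)} - -3712 = 2 \sqrt{-12 + 13} \left(59 - -8\right) - -3712 = 2 \sqrt{1} \left(59 + 8\right) + 3712 = 2 \cdot 1 \cdot 67 + 3712 = 134 + 3712 = 3846$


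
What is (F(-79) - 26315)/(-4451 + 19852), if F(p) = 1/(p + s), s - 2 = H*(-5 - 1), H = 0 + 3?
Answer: -2499926/1463095 ≈ -1.7087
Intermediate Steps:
H = 3
s = -16 (s = 2 + 3*(-5 - 1) = 2 + 3*(-6) = 2 - 18 = -16)
F(p) = 1/(-16 + p) (F(p) = 1/(p - 16) = 1/(-16 + p))
(F(-79) - 26315)/(-4451 + 19852) = (1/(-16 - 79) - 26315)/(-4451 + 19852) = (1/(-95) - 26315)/15401 = (-1/95 - 26315)*(1/15401) = -2499926/95*1/15401 = -2499926/1463095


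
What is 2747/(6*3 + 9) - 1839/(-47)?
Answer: 178762/1269 ≈ 140.87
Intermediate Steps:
2747/(6*3 + 9) - 1839/(-47) = 2747/(18 + 9) - 1839*(-1/47) = 2747/27 + 1839/47 = 178762/1269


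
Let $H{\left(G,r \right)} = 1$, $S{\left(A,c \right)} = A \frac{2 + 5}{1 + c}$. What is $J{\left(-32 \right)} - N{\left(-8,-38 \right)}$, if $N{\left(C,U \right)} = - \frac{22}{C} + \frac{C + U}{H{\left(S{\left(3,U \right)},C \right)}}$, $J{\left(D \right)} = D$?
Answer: $\frac{45}{4} \approx 11.25$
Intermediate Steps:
$S{\left(A,c \right)} = \frac{7 A}{1 + c}$ ($S{\left(A,c \right)} = A \frac{7}{1 + c} = \frac{7 A}{1 + c}$)
$N{\left(C,U \right)} = C + U - \frac{22}{C}$ ($N{\left(C,U \right)} = - \frac{22}{C} + \frac{C + U}{1} = - \frac{22}{C} + \left(C + U\right) 1 = - \frac{22}{C} + \left(C + U\right) = C + U - \frac{22}{C}$)
$J{\left(-32 \right)} - N{\left(-8,-38 \right)} = -32 - \left(-8 - 38 - \frac{22}{-8}\right) = -32 - \left(-8 - 38 - - \frac{11}{4}\right) = -32 - \left(-8 - 38 + \frac{11}{4}\right) = -32 - - \frac{173}{4} = -32 + \frac{173}{4} = \frac{45}{4}$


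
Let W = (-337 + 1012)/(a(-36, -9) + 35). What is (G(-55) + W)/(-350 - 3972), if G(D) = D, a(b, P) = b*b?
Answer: 36265/2876291 ≈ 0.012608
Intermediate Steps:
a(b, P) = b²
W = 675/1331 (W = (-337 + 1012)/((-36)² + 35) = 675/(1296 + 35) = 675/1331 ≈ 0.50714)
(G(-55) + W)/(-350 - 3972) = (-55 + 675/1331)/(-350 - 3972) = -72530/1331/(-4322) = -72530/1331*(-1/4322) = 36265/2876291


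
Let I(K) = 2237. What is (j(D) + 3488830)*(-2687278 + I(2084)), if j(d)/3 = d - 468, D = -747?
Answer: -9357864617585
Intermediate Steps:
j(d) = -1404 + 3*d (j(d) = 3*(d - 468) = 3*(-468 + d) = -1404 + 3*d)
(j(D) + 3488830)*(-2687278 + I(2084)) = ((-1404 + 3*(-747)) + 3488830)*(-2687278 + 2237) = ((-1404 - 2241) + 3488830)*(-2685041) = (-3645 + 3488830)*(-2685041) = 3485185*(-2685041) = -9357864617585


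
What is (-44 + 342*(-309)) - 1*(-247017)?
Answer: 141295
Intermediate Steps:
(-44 + 342*(-309)) - 1*(-247017) = (-44 - 105678) + 247017 = -105722 + 247017 = 141295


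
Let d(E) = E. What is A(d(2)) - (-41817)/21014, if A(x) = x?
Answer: 83845/21014 ≈ 3.9900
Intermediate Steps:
A(d(2)) - (-41817)/21014 = 2 - (-41817)/21014 = 2 - 1*(-41817/21014) = 2 + 41817/21014 = 83845/21014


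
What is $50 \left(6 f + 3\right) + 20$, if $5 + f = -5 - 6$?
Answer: $-4630$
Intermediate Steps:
$f = -16$ ($f = -5 - 11 = -16$)
$50 \left(6 f + 3\right) + 20 = 50 \left(6 \left(-16\right) + 3\right) + 20 = 50 \left(-96 + 3\right) + 20 = 50 \left(-93\right) + 20 = -4650 + 20 = -4630$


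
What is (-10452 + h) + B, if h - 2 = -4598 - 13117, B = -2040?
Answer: -30205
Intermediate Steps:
h = -17713 (h = 2 + (-4598 - 13117) = 2 - 17715 = -17713)
(-10452 + h) + B = (-10452 - 17713) - 2040 = -28165 - 2040 = -30205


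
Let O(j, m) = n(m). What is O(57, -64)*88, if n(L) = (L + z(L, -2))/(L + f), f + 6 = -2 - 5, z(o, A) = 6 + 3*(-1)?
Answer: 488/7 ≈ 69.714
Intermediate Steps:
z(o, A) = 3 (z(o, A) = 6 - 3 = 3)
f = -13 (f = -6 + (-2 - 5) = -6 - 7 = -13)
n(L) = (3 + L)/(-13 + L) (n(L) = (L + 3)/(L - 13) = (3 + L)/(-13 + L))
O(j, m) = (3 + m)/(-13 + m)
O(57, -64)*88 = ((3 - 64)/(-13 - 64))*88 = (-61/(-77))*88 = -1/77*(-61)*88 = (61/77)*88 = 488/7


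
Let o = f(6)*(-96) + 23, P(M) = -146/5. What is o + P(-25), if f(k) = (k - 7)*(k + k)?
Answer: 5729/5 ≈ 1145.8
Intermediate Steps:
f(k) = 2*k*(-7 + k) (f(k) = (-7 + k)*(2*k) = 2*k*(-7 + k))
P(M) = -146/5 (P(M) = -146*⅕ = -146/5)
o = 1175 (o = (2*6*(-7 + 6))*(-96) + 23 = (2*6*(-1))*(-96) + 23 = -12*(-96) + 23 = 1152 + 23 = 1175)
o + P(-25) = 1175 - 146/5 = 5729/5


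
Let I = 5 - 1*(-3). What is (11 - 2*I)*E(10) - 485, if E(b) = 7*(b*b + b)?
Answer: -4335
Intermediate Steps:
I = 8 (I = 5 + 3 = 8)
E(b) = 7*b + 7*b**2 (E(b) = 7*(b**2 + b) = 7*(b + b**2) = 7*b + 7*b**2)
(11 - 2*I)*E(10) - 485 = (11 - 2*8)*(7*10*(1 + 10)) - 485 = (11 - 16)*(7*10*11) - 485 = -5*770 - 485 = -3850 - 485 = -4335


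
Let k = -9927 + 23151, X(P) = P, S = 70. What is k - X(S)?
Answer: 13154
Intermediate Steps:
k = 13224
k - X(S) = 13224 - 1*70 = 13224 - 70 = 13154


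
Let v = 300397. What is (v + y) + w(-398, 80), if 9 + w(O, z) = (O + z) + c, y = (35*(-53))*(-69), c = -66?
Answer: 427999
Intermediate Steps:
y = 127995 (y = -1855*(-69) = 127995)
w(O, z) = -75 + O + z (w(O, z) = -9 + ((O + z) - 66) = -9 + (-66 + O + z) = -75 + O + z)
(v + y) + w(-398, 80) = (300397 + 127995) + (-75 - 398 + 80) = 428392 - 393 = 427999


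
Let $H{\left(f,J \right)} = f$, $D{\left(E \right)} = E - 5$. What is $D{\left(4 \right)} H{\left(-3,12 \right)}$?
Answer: $3$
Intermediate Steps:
$D{\left(E \right)} = -5 + E$
$D{\left(4 \right)} H{\left(-3,12 \right)} = \left(-5 + 4\right) \left(-3\right) = \left(-1\right) \left(-3\right) = 3$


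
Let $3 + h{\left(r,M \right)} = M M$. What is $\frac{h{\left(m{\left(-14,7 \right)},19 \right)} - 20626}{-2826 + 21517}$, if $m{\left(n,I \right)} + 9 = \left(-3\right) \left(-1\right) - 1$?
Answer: $- \frac{20268}{18691} \approx -1.0844$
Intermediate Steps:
$m{\left(n,I \right)} = -7$ ($m{\left(n,I \right)} = -9 - -2 = -9 + \left(3 - 1\right) = -9 + 2 = -7$)
$h{\left(r,M \right)} = -3 + M^{2}$ ($h{\left(r,M \right)} = -3 + M M = -3 + M^{2}$)
$\frac{h{\left(m{\left(-14,7 \right)},19 \right)} - 20626}{-2826 + 21517} = \frac{\left(-3 + 19^{2}\right) - 20626}{-2826 + 21517} = \frac{\left(-3 + 361\right) - 20626}{18691} = \left(358 - 20626\right) \frac{1}{18691} = \left(-20268\right) \frac{1}{18691} = - \frac{20268}{18691}$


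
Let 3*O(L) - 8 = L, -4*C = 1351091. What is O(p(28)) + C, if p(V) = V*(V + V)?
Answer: -4046969/12 ≈ -3.3725e+5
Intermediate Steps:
C = -1351091/4 (C = -1/4*1351091 = -1351091/4 ≈ -3.3777e+5)
p(V) = 2*V**2 (p(V) = V*(2*V) = 2*V**2)
O(L) = 8/3 + L/3
O(p(28)) + C = (8/3 + (2*28**2)/3) - 1351091/4 = (8/3 + (2*784)/3) - 1351091/4 = (8/3 + (1/3)*1568) - 1351091/4 = (8/3 + 1568/3) - 1351091/4 = 1576/3 - 1351091/4 = -4046969/12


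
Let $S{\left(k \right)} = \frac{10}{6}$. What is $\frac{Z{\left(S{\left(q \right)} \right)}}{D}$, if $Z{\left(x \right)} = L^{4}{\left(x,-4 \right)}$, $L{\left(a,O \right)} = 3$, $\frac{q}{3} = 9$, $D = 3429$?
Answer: $\frac{3}{127} \approx 0.023622$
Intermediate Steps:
$q = 27$ ($q = 3 \cdot 9 = 27$)
$S{\left(k \right)} = \frac{5}{3}$ ($S{\left(k \right)} = 10 \cdot \frac{1}{6} = \frac{5}{3}$)
$Z{\left(x \right)} = 81$ ($Z{\left(x \right)} = 3^{4} = 81$)
$\frac{Z{\left(S{\left(q \right)} \right)}}{D} = \frac{81}{3429} = 81 \cdot \frac{1}{3429} = \frac{3}{127}$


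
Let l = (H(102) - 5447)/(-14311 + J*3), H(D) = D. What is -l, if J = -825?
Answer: -5345/16786 ≈ -0.31842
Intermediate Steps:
l = 5345/16786 (l = (102 - 5447)/(-14311 - 825*3) = -5345/(-14311 - 2475) = -5345/(-16786) = -5345*(-1/16786) = 5345/16786 ≈ 0.31842)
-l = -1*5345/16786 = -5345/16786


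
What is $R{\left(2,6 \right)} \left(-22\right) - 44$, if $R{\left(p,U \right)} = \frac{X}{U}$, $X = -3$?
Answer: $-33$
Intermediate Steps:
$R{\left(p,U \right)} = - \frac{3}{U}$
$R{\left(2,6 \right)} \left(-22\right) - 44 = - \frac{3}{6} \left(-22\right) - 44 = \left(-3\right) \frac{1}{6} \left(-22\right) - 44 = \left(- \frac{1}{2}\right) \left(-22\right) - 44 = 11 - 44 = -33$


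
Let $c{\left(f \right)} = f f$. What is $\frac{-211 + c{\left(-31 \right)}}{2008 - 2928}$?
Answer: $- \frac{75}{92} \approx -0.81522$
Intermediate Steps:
$c{\left(f \right)} = f^{2}$
$\frac{-211 + c{\left(-31 \right)}}{2008 - 2928} = \frac{-211 + \left(-31\right)^{2}}{2008 - 2928} = \frac{-211 + 961}{-920} = 750 \left(- \frac{1}{920}\right) = - \frac{75}{92}$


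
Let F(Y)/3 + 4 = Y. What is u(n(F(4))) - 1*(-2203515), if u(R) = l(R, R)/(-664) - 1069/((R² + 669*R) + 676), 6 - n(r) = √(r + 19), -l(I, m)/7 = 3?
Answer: 10025074853699663/4549583912 - 727989*√19/13703566 ≈ 2.2035e+6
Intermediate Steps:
l(I, m) = -21 (l(I, m) = -7*3 = -21)
F(Y) = -12 + 3*Y
n(r) = 6 - √(19 + r) (n(r) = 6 - √(r + 19) = 6 - √(19 + r))
u(R) = 21/664 - 1069/(676 + R² + 669*R) (u(R) = -21/(-664) - 1069/((R² + 669*R) + 676) = -21*(-1/664) - 1069/(676 + R² + 669*R) = 21/664 - 1069/(676 + R² + 669*R))
u(n(F(4))) - 1*(-2203515) = (-695620 + 21*(6 - √(19 + (-12 + 3*4)))² + 14049*(6 - √(19 + (-12 + 3*4))))/(664*(676 + (6 - √(19 + (-12 + 3*4)))² + 669*(6 - √(19 + (-12 + 3*4))))) - 1*(-2203515) = (-695620 + 21*(6 - √(19 + (-12 + 12)))² + 14049*(6 - √(19 + (-12 + 12))))/(664*(676 + (6 - √(19 + (-12 + 12)))² + 669*(6 - √(19 + (-12 + 12))))) + 2203515 = (-695620 + 21*(6 - √(19 + 0))² + 14049*(6 - √(19 + 0)))/(664*(676 + (6 - √(19 + 0))² + 669*(6 - √(19 + 0)))) + 2203515 = (-695620 + 21*(6 - √19)² + 14049*(6 - √19))/(664*(676 + (6 - √19)² + 669*(6 - √19))) + 2203515 = (-695620 + 21*(6 - √19)² + (84294 - 14049*√19))/(664*(676 + (6 - √19)² + (4014 - 669*√19))) + 2203515 = (-611326 - 14049*√19 + 21*(6 - √19)²)/(664*(4690 + (6 - √19)² - 669*√19)) + 2203515 = 2203515 + (-611326 - 14049*√19 + 21*(6 - √19)²)/(664*(4690 + (6 - √19)² - 669*√19))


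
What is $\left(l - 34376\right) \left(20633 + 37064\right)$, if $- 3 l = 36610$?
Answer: $- \frac{8062463386}{3} \approx -2.6875 \cdot 10^{9}$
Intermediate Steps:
$l = - \frac{36610}{3}$ ($l = \left(- \frac{1}{3}\right) 36610 = - \frac{36610}{3} \approx -12203.0$)
$\left(l - 34376\right) \left(20633 + 37064\right) = \left(- \frac{36610}{3} - 34376\right) \left(20633 + 37064\right) = \left(- \frac{139738}{3}\right) 57697 = - \frac{8062463386}{3}$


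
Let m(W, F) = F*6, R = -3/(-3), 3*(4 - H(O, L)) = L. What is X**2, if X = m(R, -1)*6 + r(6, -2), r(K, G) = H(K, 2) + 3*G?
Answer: 13456/9 ≈ 1495.1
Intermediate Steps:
H(O, L) = 4 - L/3
R = 1 (R = -3*(-1/3) = 1)
r(K, G) = 10/3 + 3*G (r(K, G) = (4 - 1/3*2) + 3*G = (4 - 2/3) + 3*G = 10/3 + 3*G)
m(W, F) = 6*F
X = -116/3 (X = (6*(-1))*6 + (10/3 + 3*(-2)) = -6*6 + (10/3 - 6) = -36 - 8/3 = -116/3 ≈ -38.667)
X**2 = (-116/3)**2 = 13456/9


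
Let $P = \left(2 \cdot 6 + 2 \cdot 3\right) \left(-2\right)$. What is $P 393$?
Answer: $-14148$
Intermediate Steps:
$P = -36$ ($P = \left(12 + 6\right) \left(-2\right) = 18 \left(-2\right) = -36$)
$P 393 = \left(-36\right) 393 = -14148$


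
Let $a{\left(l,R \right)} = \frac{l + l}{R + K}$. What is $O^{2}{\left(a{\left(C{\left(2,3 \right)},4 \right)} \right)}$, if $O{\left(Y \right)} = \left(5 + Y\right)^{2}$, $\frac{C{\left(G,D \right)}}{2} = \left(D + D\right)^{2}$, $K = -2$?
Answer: $35153041$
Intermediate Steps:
$C{\left(G,D \right)} = 8 D^{2}$ ($C{\left(G,D \right)} = 2 \left(D + D\right)^{2} = 2 \left(2 D\right)^{2} = 2 \cdot 4 D^{2} = 8 D^{2}$)
$a{\left(l,R \right)} = \frac{2 l}{-2 + R}$ ($a{\left(l,R \right)} = \frac{l + l}{R - 2} = \frac{2 l}{-2 + R}$)
$O^{2}{\left(a{\left(C{\left(2,3 \right)},4 \right)} \right)} = \left(\left(5 + \frac{2 \cdot 8 \cdot 3^{2}}{-2 + 4}\right)^{2}\right)^{2} = \left(\left(5 + \frac{2 \cdot 8 \cdot 9}{2}\right)^{2}\right)^{2} = \left(\left(5 + 2 \cdot 72 \cdot \frac{1}{2}\right)^{2}\right)^{2} = \left(\left(5 + 72\right)^{2}\right)^{2} = \left(77^{2}\right)^{2} = 5929^{2} = 35153041$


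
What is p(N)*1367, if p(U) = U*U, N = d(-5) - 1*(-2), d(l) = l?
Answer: 12303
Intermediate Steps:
N = -3 (N = -5 - 1*(-2) = -5 + 2 = -3)
p(U) = U**2
p(N)*1367 = (-3)**2*1367 = 9*1367 = 12303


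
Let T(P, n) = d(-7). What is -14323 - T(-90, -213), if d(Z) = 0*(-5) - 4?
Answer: -14319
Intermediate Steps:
d(Z) = -4 (d(Z) = 0 - 4 = -4)
T(P, n) = -4
-14323 - T(-90, -213) = -14323 - 1*(-4) = -14323 + 4 = -14319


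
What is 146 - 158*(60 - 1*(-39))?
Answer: -15496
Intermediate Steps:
146 - 158*(60 - 1*(-39)) = 146 - 158*(60 + 39) = 146 - 158*99 = 146 - 15642 = -15496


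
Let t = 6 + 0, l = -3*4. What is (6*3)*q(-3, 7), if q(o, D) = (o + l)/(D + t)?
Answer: -270/13 ≈ -20.769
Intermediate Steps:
l = -12
t = 6
q(o, D) = (-12 + o)/(6 + D) (q(o, D) = (o - 12)/(D + 6) = (-12 + o)/(6 + D))
(6*3)*q(-3, 7) = (6*3)*((-12 - 3)/(6 + 7)) = 18*(-15/13) = -270/13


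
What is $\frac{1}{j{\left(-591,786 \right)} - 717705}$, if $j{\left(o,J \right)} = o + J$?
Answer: $- \frac{1}{717510} \approx -1.3937 \cdot 10^{-6}$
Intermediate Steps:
$j{\left(o,J \right)} = J + o$
$\frac{1}{j{\left(-591,786 \right)} - 717705} = \frac{1}{\left(786 - 591\right) - 717705} = \frac{1}{195 - 717705} = \frac{1}{-717510} = - \frac{1}{717510}$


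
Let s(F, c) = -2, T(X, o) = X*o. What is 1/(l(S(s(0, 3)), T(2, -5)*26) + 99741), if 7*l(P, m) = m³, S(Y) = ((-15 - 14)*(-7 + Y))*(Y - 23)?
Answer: -7/16877813 ≈ -4.1475e-7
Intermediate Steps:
S(Y) = (-23 + Y)*(203 - 29*Y) (S(Y) = (-29*(-7 + Y))*(-23 + Y) = (203 - 29*Y)*(-23 + Y) = (-23 + Y)*(203 - 29*Y))
l(P, m) = m³/7
1/(l(S(s(0, 3)), T(2, -5)*26) + 99741) = 1/(((2*(-5))*26)³/7 + 99741) = 1/((-10*26)³/7 + 99741) = 1/((⅐)*(-260)³ + 99741) = 1/((⅐)*(-17576000) + 99741) = 1/(-17576000/7 + 99741) = 1/(-16877813/7) = -7/16877813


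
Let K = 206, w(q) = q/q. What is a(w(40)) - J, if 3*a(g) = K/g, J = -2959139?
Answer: 8877623/3 ≈ 2.9592e+6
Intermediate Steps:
w(q) = 1
a(g) = 206/(3*g) (a(g) = (206/g)/3 = 206/(3*g))
a(w(40)) - J = (206/3)/1 - 1*(-2959139) = (206/3)*1 + 2959139 = 206/3 + 2959139 = 8877623/3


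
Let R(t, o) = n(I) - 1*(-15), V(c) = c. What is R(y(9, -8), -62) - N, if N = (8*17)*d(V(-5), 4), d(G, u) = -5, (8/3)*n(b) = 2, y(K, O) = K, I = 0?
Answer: 2783/4 ≈ 695.75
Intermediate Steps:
n(b) = 3/4 (n(b) = (3/8)*2 = 3/4)
N = -680 (N = (8*17)*(-5) = 136*(-5) = -680)
R(t, o) = 63/4 (R(t, o) = 3/4 - 1*(-15) = 3/4 + 15 = 63/4)
R(y(9, -8), -62) - N = 63/4 - 1*(-680) = 63/4 + 680 = 2783/4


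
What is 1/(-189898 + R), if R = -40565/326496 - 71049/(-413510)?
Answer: -3552877920/674684242221077 ≈ -5.2660e-6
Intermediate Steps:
R = 169031083/3552877920 (R = -40565*1/326496 - 71049*(-1/413510) = -2135/17184 + 71049/413510 = 169031083/3552877920 ≈ 0.047576)
1/(-189898 + R) = 1/(-189898 + 169031083/3552877920) = 1/(-674684242221077/3552877920) = -3552877920/674684242221077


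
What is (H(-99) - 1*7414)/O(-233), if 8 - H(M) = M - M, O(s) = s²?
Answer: -7406/54289 ≈ -0.13642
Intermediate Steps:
H(M) = 8 (H(M) = 8 - (M - M) = 8 - 1*0 = 8 + 0 = 8)
(H(-99) - 1*7414)/O(-233) = (8 - 1*7414)/((-233)²) = (8 - 7414)/54289 = -7406*1/54289 = -7406/54289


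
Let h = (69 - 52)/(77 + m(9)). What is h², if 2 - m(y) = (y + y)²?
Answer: 289/60025 ≈ 0.0048147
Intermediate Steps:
m(y) = 2 - 4*y² (m(y) = 2 - (y + y)² = 2 - (2*y)² = 2 - 4*y²)
h = -17/245 (h = (69 - 52)/(77 + (2 - 4*9²)) = 17/(77 + (2 - 4*81)) = 17/(77 + (2 - 324)) = 17/(77 - 322) = 17/(-245) = 17*(-1/245) = -17/245 ≈ -0.069388)
h² = (-17/245)² = 289/60025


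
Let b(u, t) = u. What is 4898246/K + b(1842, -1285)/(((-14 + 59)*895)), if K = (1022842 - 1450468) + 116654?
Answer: -32784007871/2087399550 ≈ -15.706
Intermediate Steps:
K = -310972 (K = -427626 + 116654 = -310972)
4898246/K + b(1842, -1285)/(((-14 + 59)*895)) = 4898246/(-310972) + 1842/(((-14 + 59)*895)) = 4898246*(-1/310972) + 1842/((45*895)) = -2449123/155486 + 1842/40275 = -2449123/155486 + 1842*(1/40275) = -2449123/155486 + 614/13425 = -32784007871/2087399550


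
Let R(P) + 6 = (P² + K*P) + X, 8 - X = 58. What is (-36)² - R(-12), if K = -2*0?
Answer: 1208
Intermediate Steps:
X = -50 (X = 8 - 1*58 = 8 - 58 = -50)
K = 0
R(P) = -56 + P² (R(P) = -6 + ((P² + 0*P) - 50) = -6 + ((P² + 0) - 50) = -6 + (P² - 50) = -6 + (-50 + P²) = -56 + P²)
(-36)² - R(-12) = (-36)² - (-56 + (-12)²) = 1296 - (-56 + 144) = 1296 - 1*88 = 1296 - 88 = 1208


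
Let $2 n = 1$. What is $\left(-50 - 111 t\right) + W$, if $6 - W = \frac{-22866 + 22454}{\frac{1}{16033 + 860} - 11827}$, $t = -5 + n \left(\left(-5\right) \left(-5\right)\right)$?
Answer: $- \frac{175125971431}{199793510} \approx -876.54$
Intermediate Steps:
$n = \frac{1}{2}$ ($n = \frac{1}{2} \cdot 1 = \frac{1}{2} \approx 0.5$)
$t = \frac{15}{2}$ ($t = -5 + \frac{\left(-5\right) \left(-5\right)}{2} = -5 + \frac{1}{2} \cdot 25 = -5 + \frac{25}{2} = \frac{15}{2} \approx 7.5$)
$W = \frac{595900572}{99896755}$ ($W = 6 - \frac{-22866 + 22454}{\frac{1}{16033 + 860} - 11827} = 6 - - \frac{412}{\frac{1}{16893} - 11827} = 6 - - \frac{412}{- \frac{199793510}{16893}} = 6 - \left(-412\right) \left(- \frac{16893}{199793510}\right) = 6 - \frac{3479958}{99896755} = \frac{595900572}{99896755} \approx 5.9652$)
$\left(-50 - 111 t\right) + W = \left(-50 - \frac{1665}{2}\right) + \frac{595900572}{99896755} = - \frac{1765}{2} + \frac{595900572}{99896755} = - \frac{175125971431}{199793510}$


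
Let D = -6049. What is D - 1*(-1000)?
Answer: -5049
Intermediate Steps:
D - 1*(-1000) = -6049 - 1*(-1000) = -6049 + 1000 = -5049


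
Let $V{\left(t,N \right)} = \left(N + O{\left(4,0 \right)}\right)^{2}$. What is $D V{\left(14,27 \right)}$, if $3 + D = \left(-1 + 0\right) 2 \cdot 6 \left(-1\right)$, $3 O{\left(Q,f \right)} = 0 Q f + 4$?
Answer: $7225$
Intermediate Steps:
$O{\left(Q,f \right)} = \frac{4}{3}$ ($O{\left(Q,f \right)} = \frac{0 Q f + 4}{3} = \frac{0 f + 4}{3} = \frac{0 + 4}{3} = \frac{1}{3} \cdot 4 = \frac{4}{3}$)
$D = 9$ ($D = -3 + \left(-1 + 0\right) 2 \cdot 6 \left(-1\right) = -3 - 12 \left(-1\right) = -3 - -12 = -3 + 12 = 9$)
$V{\left(t,N \right)} = \left(\frac{4}{3} + N\right)^{2}$ ($V{\left(t,N \right)} = \left(N + \frac{4}{3}\right)^{2} = \left(\frac{4}{3} + N\right)^{2}$)
$D V{\left(14,27 \right)} = 9 \frac{\left(4 + 3 \cdot 27\right)^{2}}{9} = 9 \frac{\left(4 + 81\right)^{2}}{9} = 9 \frac{85^{2}}{9} = 9 \cdot \frac{1}{9} \cdot 7225 = 9 \cdot \frac{7225}{9} = 7225$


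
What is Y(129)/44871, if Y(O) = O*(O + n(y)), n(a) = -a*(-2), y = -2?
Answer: 5375/14957 ≈ 0.35936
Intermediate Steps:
n(a) = 2*a
Y(O) = O*(-4 + O) (Y(O) = O*(O + 2*(-2)) = O*(O - 4) = O*(-4 + O))
Y(129)/44871 = (129*(-4 + 129))/44871 = (129*125)*(1/44871) = 16125*(1/44871) = 5375/14957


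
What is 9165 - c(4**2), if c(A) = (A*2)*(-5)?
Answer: 9325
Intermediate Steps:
c(A) = -10*A (c(A) = (2*A)*(-5) = -10*A)
9165 - c(4**2) = 9165 - (-10)*4**2 = 9165 - (-10)*16 = 9165 - 1*(-160) = 9165 + 160 = 9325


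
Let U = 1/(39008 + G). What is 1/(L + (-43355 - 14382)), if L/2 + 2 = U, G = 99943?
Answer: -138951/8023169689 ≈ -1.7319e-5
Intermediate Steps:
U = 1/138951 (U = 1/(39008 + 99943) = 1/138951 ≈ 7.1968e-6)
L = -555802/138951 (L = -4 + 2*(1/138951) = -4 + 2/138951 = -555802/138951 ≈ -4.0000)
1/(L + (-43355 - 14382)) = 1/(-555802/138951 + (-43355 - 14382)) = 1/(-555802/138951 - 57737) = 1/(-8023169689/138951) = -138951/8023169689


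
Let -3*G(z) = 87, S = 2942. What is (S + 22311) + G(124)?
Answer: 25224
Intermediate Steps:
G(z) = -29 (G(z) = -⅓*87 = -29)
(S + 22311) + G(124) = (2942 + 22311) - 29 = 25253 - 29 = 25224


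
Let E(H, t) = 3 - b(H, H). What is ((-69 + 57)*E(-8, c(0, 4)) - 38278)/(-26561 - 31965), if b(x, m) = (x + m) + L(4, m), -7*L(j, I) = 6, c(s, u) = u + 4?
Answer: 134807/204841 ≈ 0.65811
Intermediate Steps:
c(s, u) = 4 + u
L(j, I) = -6/7 (L(j, I) = -⅐*6 = -6/7)
b(x, m) = -6/7 + m + x (b(x, m) = (x + m) - 6/7 = (m + x) - 6/7 = -6/7 + m + x)
E(H, t) = 27/7 - 2*H (E(H, t) = 3 - (-6/7 + H + H) = 3 - (-6/7 + 2*H) = 3 + (6/7 - 2*H) = 27/7 - 2*H)
((-69 + 57)*E(-8, c(0, 4)) - 38278)/(-26561 - 31965) = ((-69 + 57)*(27/7 - 2*(-8)) - 38278)/(-26561 - 31965) = (-12*(27/7 + 16) - 38278)/(-58526) = (-12*139/7 - 38278)*(-1/58526) = (-1668/7 - 38278)*(-1/58526) = -269614/7*(-1/58526) = 134807/204841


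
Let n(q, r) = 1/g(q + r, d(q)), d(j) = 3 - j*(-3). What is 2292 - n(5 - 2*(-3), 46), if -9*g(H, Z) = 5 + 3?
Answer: 18345/8 ≈ 2293.1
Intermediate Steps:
d(j) = 3 + 3*j (d(j) = 3 - (-3)*j = 3 + 3*j)
g(H, Z) = -8/9 (g(H, Z) = -(5 + 3)/9 = -⅑*8 = -8/9)
n(q, r) = -9/8 (n(q, r) = 1/(-8/9) = -9/8)
2292 - n(5 - 2*(-3), 46) = 2292 - 1*(-9/8) = 2292 + 9/8 = 18345/8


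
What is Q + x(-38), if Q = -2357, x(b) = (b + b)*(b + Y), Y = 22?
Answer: -1141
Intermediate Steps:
x(b) = 2*b*(22 + b) (x(b) = (b + b)*(b + 22) = (2*b)*(22 + b) = 2*b*(22 + b))
Q + x(-38) = -2357 + 2*(-38)*(22 - 38) = -2357 + 2*(-38)*(-16) = -2357 + 1216 = -1141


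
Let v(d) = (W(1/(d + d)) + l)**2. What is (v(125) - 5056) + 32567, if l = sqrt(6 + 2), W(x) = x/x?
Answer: 27520 + 4*sqrt(2) ≈ 27526.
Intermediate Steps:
W(x) = 1
l = 2*sqrt(2) (l = sqrt(8) = 2*sqrt(2) ≈ 2.8284)
v(d) = (1 + 2*sqrt(2))**2
(v(125) - 5056) + 32567 = ((9 + 4*sqrt(2)) - 5056) + 32567 = (-5047 + 4*sqrt(2)) + 32567 = 27520 + 4*sqrt(2)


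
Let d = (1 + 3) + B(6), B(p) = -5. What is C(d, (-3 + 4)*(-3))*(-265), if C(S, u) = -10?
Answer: 2650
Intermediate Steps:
d = -1 (d = (1 + 3) - 5 = 4 - 5 = -1)
C(d, (-3 + 4)*(-3))*(-265) = -10*(-265) = 2650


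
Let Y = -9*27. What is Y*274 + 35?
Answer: -66547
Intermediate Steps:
Y = -243
Y*274 + 35 = -243*274 + 35 = -66582 + 35 = -66547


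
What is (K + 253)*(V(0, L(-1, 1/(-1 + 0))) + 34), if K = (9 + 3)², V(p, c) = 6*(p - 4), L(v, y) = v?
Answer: 3970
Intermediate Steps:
V(p, c) = -24 + 6*p (V(p, c) = 6*(-4 + p) = -24 + 6*p)
K = 144 (K = 12² = 144)
(K + 253)*(V(0, L(-1, 1/(-1 + 0))) + 34) = (144 + 253)*((-24 + 6*0) + 34) = 397*((-24 + 0) + 34) = 397*(-24 + 34) = 397*10 = 3970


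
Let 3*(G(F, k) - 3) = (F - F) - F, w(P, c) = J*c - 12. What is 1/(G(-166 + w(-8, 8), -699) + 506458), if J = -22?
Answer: 1/506579 ≈ 1.9740e-6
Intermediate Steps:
w(P, c) = -12 - 22*c (w(P, c) = -22*c - 12 = -12 - 22*c)
G(F, k) = 3 - F/3 (G(F, k) = 3 + ((F - F) - F)/3 = 3 + (0 - F)/3 = 3 + (-F)/3 = 3 - F/3)
1/(G(-166 + w(-8, 8), -699) + 506458) = 1/((3 - (-166 + (-12 - 22*8))/3) + 506458) = 1/((3 - (-166 + (-12 - 176))/3) + 506458) = 1/((3 - (-166 - 188)/3) + 506458) = 1/((3 - ⅓*(-354)) + 506458) = 1/((3 + 118) + 506458) = 1/(121 + 506458) = 1/506579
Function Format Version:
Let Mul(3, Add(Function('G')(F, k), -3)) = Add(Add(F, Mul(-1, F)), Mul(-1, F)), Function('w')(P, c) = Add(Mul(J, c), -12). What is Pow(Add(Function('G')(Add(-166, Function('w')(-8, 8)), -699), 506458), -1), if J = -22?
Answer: Rational(1, 506579) ≈ 1.9740e-6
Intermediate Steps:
Function('w')(P, c) = Add(-12, Mul(-22, c)) (Function('w')(P, c) = Add(Mul(-22, c), -12) = Add(-12, Mul(-22, c)))
Function('G')(F, k) = Add(3, Mul(Rational(-1, 3), F)) (Function('G')(F, k) = Add(3, Mul(Rational(1, 3), Add(Add(F, Mul(-1, F)), Mul(-1, F)))) = Add(3, Mul(Rational(1, 3), Add(0, Mul(-1, F)))) = Add(3, Mul(Rational(1, 3), Mul(-1, F))) = Add(3, Mul(Rational(-1, 3), F)))
Pow(Add(Function('G')(Add(-166, Function('w')(-8, 8)), -699), 506458), -1) = Pow(Add(Add(3, Mul(Rational(-1, 3), Add(-166, Add(-12, Mul(-22, 8))))), 506458), -1) = Pow(Add(Add(3, Mul(Rational(-1, 3), Add(-166, Add(-12, -176)))), 506458), -1) = Pow(Add(Add(3, Mul(Rational(-1, 3), Add(-166, -188))), 506458), -1) = Pow(Add(Add(3, Mul(Rational(-1, 3), -354)), 506458), -1) = Pow(Add(Add(3, 118), 506458), -1) = Pow(Add(121, 506458), -1) = Pow(506579, -1) = Rational(1, 506579)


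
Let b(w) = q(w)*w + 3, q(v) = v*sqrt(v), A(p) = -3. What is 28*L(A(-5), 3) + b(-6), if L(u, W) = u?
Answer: -81 + 36*I*sqrt(6) ≈ -81.0 + 88.182*I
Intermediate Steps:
q(v) = v**(3/2)
b(w) = 3 + w**(5/2) (b(w) = w**(3/2)*w + 3 = w**(5/2) + 3 = 3 + w**(5/2))
28*L(A(-5), 3) + b(-6) = 28*(-3) + (3 + (-6)**(5/2)) = -84 + (3 + 36*I*sqrt(6)) = -81 + 36*I*sqrt(6)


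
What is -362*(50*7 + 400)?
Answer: -271500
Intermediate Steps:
-362*(50*7 + 400) = -362*(350 + 400) = -362*750 = -271500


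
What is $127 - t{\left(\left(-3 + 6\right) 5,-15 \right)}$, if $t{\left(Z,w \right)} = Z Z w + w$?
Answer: $3517$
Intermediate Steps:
$t{\left(Z,w \right)} = w + w Z^{2}$ ($t{\left(Z,w \right)} = Z^{2} w + w = w Z^{2} + w = w + w Z^{2}$)
$127 - t{\left(\left(-3 + 6\right) 5,-15 \right)} = 127 - - 15 \left(1 + \left(\left(-3 + 6\right) 5\right)^{2}\right) = 127 - - 15 \left(1 + \left(3 \cdot 5\right)^{2}\right) = 127 - - 15 \left(1 + 15^{2}\right) = 127 - - 15 \left(1 + 225\right) = 127 - \left(-15\right) 226 = 127 - -3390 = 127 + 3390 = 3517$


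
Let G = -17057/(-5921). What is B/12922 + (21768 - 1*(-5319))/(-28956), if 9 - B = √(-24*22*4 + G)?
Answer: -58292935/62361572 - I*√73942010495/76511162 ≈ -0.93476 - 0.003554*I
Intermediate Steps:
G = 17057/5921 (G = -17057*(-1/5921) = 17057/5921 ≈ 2.8808)
B = 9 - I*√73942010495/5921 (B = 9 - √(-24*22*4 + 17057/5921) = 9 - √(-528*4 + 17057/5921) = 9 - √(-2112 + 17057/5921) = 9 - √(-12488095/5921) = 9 - I*√73942010495/5921 ≈ 9.0 - 45.925*I)
B/12922 + (21768 - 1*(-5319))/(-28956) = (9 - I*√73942010495/5921)/12922 + (21768 - 1*(-5319))/(-28956) = (9 - I*√73942010495/5921)*(1/12922) + (21768 + 5319)*(-1/28956) = (9/12922 - I*√73942010495/76511162) + 27087*(-1/28956) = (9/12922 - I*√73942010495/76511162) - 9029/9652 = -58292935/62361572 - I*√73942010495/76511162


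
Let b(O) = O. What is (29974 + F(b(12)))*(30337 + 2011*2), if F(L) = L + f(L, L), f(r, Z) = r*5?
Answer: 1032350514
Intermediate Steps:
f(r, Z) = 5*r
F(L) = 6*L (F(L) = L + 5*L = 6*L)
(29974 + F(b(12)))*(30337 + 2011*2) = (29974 + 6*12)*(30337 + 2011*2) = (29974 + 72)*(30337 + 4022) = 30046*34359 = 1032350514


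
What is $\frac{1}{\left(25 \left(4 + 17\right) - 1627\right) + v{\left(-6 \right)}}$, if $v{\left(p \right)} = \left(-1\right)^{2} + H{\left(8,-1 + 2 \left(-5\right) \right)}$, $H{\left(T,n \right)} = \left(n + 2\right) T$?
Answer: $- \frac{1}{1173} \approx -0.00085251$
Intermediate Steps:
$H{\left(T,n \right)} = T \left(2 + n\right)$ ($H{\left(T,n \right)} = \left(2 + n\right) T = T \left(2 + n\right)$)
$v{\left(p \right)} = -71$ ($v{\left(p \right)} = \left(-1\right)^{2} + 8 \left(2 + \left(-1 + 2 \left(-5\right)\right)\right) = 1 + 8 \left(2 - 11\right) = 1 + 8 \left(-9\right) = 1 - 72 = -71$)
$\frac{1}{\left(25 \left(4 + 17\right) - 1627\right) + v{\left(-6 \right)}} = \frac{1}{\left(25 \left(4 + 17\right) - 1627\right) - 71} = \frac{1}{\left(25 \cdot 21 - 1627\right) - 71} = \frac{1}{\left(525 - 1627\right) - 71} = \frac{1}{-1102 - 71} = \frac{1}{-1173} = - \frac{1}{1173}$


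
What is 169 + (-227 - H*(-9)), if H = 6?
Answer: -4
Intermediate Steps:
169 + (-227 - H*(-9)) = 169 + (-227 - 6*(-9)) = 169 + (-227 - 1*(-54)) = 169 + (-227 + 54) = 169 - 173 = -4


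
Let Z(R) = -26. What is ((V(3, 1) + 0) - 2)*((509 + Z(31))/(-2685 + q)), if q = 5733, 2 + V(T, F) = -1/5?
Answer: -3381/5080 ≈ -0.66555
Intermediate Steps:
V(T, F) = -11/5 (V(T, F) = -2 - 1/5 = -2 - 1*⅕ = -2 - ⅕ = -11/5)
((V(3, 1) + 0) - 2)*((509 + Z(31))/(-2685 + q)) = ((-11/5 + 0) - 2)*((509 - 26)/(-2685 + 5733)) = (-11/5 - 2)*(483/3048) = -10143/(5*3048) = -21/5*161/1016 = -3381/5080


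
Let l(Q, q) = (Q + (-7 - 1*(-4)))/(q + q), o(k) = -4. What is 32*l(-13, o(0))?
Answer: 64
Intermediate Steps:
l(Q, q) = (-3 + Q)/(2*q) (l(Q, q) = (Q + (-7 + 4))/((2*q)) = (Q - 3)*(1/(2*q)) = (-3 + Q)*(1/(2*q)) = (-3 + Q)/(2*q))
32*l(-13, o(0)) = 32*((1/2)*(-3 - 13)/(-4)) = 32*((1/2)*(-1/4)*(-16)) = 32*2 = 64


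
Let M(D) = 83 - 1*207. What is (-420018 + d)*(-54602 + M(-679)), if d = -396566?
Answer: 44688375984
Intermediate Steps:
M(D) = -124 (M(D) = 83 - 207 = -124)
(-420018 + d)*(-54602 + M(-679)) = (-420018 - 396566)*(-54602 - 124) = -816584*(-54726) = 44688375984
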